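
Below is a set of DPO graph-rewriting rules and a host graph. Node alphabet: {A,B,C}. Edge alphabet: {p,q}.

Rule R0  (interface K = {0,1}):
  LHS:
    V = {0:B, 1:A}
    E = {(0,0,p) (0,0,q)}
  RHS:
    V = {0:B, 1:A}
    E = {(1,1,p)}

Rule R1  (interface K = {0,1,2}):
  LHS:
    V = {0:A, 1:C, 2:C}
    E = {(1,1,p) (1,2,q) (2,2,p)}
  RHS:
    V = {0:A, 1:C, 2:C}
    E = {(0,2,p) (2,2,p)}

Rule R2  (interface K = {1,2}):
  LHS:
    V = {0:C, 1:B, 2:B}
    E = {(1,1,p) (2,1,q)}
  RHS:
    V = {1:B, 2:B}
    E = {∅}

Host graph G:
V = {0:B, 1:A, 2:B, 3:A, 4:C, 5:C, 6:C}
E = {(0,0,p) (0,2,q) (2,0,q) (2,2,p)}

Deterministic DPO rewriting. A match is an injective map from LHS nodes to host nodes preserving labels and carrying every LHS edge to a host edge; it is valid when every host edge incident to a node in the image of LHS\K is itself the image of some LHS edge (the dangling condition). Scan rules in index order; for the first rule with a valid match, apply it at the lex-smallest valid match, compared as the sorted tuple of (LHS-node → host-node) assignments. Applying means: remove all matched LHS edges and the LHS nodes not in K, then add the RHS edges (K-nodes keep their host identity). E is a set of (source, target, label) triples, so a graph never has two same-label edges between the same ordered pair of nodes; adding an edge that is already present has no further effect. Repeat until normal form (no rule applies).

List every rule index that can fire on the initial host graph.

R0: no valid match — LHS pattern not found
R1: no valid match — LHS pattern not found
R2: 6 valid matches — {0↦4, 1↦0, 2↦2}, {0↦4, 1↦2, 2↦0}, {0↦5, 1↦0, 2↦2} (+3 more)

Answer: [R2]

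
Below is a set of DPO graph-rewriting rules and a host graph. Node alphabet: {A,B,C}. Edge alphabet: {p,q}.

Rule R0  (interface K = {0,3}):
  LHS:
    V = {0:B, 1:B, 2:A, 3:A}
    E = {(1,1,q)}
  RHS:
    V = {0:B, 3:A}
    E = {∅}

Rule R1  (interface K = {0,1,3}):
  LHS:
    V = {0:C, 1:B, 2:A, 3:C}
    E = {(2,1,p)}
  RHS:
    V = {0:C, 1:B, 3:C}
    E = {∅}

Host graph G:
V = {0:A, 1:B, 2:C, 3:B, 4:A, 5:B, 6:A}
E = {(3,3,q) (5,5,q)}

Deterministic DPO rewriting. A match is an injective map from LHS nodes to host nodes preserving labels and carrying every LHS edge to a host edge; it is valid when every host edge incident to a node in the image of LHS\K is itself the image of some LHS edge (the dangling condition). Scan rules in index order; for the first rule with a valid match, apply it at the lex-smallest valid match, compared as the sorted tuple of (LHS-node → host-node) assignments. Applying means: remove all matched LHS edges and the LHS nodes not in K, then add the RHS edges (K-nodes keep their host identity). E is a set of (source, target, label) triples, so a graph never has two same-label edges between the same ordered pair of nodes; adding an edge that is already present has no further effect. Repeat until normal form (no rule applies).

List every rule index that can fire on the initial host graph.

Answer: [R0]

Steps:
R0: 24 valid matches — {0↦1, 1↦3, 2↦0, 3↦4}, {0↦1, 1↦3, 2↦0, 3↦6}, {0↦1, 1↦3, 2↦4, 3↦0} (+21 more)
R1: no valid match — LHS pattern not found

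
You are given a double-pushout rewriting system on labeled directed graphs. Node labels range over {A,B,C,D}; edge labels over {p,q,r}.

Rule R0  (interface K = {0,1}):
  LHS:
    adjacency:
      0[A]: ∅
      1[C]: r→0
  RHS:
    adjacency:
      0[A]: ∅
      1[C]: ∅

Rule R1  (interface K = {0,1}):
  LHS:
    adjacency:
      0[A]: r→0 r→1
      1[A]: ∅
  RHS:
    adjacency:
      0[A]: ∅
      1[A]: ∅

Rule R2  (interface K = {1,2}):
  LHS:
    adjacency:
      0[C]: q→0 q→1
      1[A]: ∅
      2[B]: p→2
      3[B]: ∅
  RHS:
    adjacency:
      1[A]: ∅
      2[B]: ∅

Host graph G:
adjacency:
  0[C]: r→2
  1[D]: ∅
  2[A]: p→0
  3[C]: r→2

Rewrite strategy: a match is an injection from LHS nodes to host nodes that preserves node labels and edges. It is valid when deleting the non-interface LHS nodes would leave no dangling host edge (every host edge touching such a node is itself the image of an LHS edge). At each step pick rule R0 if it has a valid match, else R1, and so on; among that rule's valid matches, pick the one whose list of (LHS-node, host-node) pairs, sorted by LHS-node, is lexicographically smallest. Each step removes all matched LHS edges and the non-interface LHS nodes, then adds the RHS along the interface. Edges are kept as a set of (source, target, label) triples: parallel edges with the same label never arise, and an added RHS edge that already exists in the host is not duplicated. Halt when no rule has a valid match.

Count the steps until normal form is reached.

Answer: 2

Derivation:
start.  V:4 E:3  edges: 0-r->2 2-p->0 3-r->2
1. fire R0 via {0↦2, 1↦0}  →  V:4 E:2  edges: 2-p->0 3-r->2
2. fire R0 via {0↦2, 1↦3}  →  V:4 E:1  edges: 2-p->0
halt: no rule applies after step 2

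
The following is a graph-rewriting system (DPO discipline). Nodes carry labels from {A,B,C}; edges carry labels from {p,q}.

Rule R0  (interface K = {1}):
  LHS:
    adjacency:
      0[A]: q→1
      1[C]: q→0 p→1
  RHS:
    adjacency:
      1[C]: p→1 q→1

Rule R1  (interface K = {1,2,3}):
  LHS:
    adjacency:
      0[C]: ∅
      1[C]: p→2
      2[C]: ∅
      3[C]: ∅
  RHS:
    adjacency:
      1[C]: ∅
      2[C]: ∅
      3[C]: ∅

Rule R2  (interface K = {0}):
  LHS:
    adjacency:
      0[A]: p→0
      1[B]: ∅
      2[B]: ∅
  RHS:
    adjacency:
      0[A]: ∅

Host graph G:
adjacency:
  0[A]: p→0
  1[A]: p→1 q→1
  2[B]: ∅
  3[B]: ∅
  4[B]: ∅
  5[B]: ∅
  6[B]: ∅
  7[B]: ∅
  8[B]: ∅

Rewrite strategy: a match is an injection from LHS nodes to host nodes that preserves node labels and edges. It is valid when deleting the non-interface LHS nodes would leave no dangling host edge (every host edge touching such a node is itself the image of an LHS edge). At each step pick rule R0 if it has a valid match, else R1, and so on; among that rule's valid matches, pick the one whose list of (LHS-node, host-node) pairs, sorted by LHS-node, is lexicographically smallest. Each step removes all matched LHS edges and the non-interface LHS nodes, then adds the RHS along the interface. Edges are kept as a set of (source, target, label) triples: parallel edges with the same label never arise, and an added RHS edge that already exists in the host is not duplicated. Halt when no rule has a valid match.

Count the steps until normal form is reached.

start.  V:9 E:3  edges: 0-p->0 1-p->1 1-q->1
1. fire R2 via {0↦0, 1↦2, 2↦3}  →  V:7 E:2  edges: 1-p->1 1-q->1
2. fire R2 via {0↦1, 1↦4, 2↦5}  →  V:5 E:1  edges: 1-q->1
halt: no rule applies after step 2

Answer: 2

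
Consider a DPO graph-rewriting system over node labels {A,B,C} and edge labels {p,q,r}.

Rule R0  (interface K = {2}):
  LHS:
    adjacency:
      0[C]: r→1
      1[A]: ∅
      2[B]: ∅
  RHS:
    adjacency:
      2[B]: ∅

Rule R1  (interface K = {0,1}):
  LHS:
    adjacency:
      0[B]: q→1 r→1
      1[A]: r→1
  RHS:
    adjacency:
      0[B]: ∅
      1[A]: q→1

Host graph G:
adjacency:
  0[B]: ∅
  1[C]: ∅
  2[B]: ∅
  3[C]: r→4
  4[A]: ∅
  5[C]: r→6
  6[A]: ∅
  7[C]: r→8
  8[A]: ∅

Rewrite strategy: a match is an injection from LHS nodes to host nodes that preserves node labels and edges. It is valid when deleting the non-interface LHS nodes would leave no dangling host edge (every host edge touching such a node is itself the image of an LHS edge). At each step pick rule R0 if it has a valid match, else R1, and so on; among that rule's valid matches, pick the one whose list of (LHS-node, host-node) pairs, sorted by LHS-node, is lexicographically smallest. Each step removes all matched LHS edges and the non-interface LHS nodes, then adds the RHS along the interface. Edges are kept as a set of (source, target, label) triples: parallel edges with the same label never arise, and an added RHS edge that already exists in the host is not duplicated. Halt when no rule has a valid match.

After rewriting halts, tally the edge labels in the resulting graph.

Answer: (no edges)

Rewrite trace:
initial: |V|=9 |E|=3  E = 3-r->4 5-r->6 7-r->8
step 1: apply R0 at {0↦3, 1↦4, 2↦0}  → |V|=7 |E|=2  E = 5-r->6 7-r->8
step 2: apply R0 at {0↦5, 1↦6, 2↦0}  → |V|=5 |E|=1  E = 7-r->8
step 3: apply R0 at {0↦7, 1↦8, 2↦0}  → |V|=3 |E|=0  E = ∅
halt: no rule applies after step 3
NF edges: []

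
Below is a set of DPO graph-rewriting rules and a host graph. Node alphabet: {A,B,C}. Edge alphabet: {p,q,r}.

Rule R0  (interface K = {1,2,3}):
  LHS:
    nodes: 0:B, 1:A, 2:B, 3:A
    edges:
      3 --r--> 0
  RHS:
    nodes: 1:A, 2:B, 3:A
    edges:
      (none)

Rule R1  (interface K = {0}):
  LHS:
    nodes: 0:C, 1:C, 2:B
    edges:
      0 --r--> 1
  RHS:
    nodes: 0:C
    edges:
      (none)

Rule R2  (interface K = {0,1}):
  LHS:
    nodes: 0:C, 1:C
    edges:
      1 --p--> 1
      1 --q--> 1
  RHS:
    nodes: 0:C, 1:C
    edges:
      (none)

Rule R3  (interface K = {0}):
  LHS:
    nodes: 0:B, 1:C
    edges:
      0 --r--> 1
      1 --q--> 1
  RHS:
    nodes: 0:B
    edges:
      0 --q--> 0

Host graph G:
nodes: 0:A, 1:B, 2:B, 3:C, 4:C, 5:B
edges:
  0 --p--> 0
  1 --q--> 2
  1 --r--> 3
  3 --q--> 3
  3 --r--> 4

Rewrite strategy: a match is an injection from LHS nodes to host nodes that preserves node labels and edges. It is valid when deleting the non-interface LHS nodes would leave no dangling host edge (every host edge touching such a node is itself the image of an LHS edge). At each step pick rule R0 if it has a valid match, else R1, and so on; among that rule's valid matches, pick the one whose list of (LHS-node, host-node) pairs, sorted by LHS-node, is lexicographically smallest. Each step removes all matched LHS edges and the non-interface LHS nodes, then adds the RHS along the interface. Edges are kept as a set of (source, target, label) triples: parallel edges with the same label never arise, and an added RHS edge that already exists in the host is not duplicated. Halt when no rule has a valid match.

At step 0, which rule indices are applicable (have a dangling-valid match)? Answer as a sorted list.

Answer: [R1]

Rewrite trace:
R0: no valid match — LHS pattern not found
R1: 1 valid match — {0↦3, 1↦4, 2↦5}
R2: no valid match — LHS pattern not found
R3: no valid match — 1 raw match, all fail dangling condition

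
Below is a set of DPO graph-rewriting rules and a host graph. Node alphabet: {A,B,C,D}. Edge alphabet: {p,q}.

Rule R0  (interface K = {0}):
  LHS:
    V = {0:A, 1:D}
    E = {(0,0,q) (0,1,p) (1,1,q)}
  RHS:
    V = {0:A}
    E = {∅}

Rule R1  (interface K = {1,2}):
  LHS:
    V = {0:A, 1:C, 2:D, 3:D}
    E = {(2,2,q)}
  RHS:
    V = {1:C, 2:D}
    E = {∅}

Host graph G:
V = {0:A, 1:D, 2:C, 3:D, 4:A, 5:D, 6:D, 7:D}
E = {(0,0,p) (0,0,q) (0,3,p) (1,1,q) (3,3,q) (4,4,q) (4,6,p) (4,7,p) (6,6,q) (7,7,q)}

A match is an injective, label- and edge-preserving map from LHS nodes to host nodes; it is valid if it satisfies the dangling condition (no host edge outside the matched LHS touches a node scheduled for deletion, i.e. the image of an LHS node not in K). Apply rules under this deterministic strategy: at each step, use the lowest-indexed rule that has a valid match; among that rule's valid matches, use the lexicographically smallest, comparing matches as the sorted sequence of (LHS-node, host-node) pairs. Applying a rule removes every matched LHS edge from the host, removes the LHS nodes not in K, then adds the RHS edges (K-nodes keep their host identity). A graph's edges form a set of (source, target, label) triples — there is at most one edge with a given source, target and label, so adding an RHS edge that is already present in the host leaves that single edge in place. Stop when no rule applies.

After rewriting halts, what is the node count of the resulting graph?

Answer: 6

Derivation:
start.  V:8 E:10  edges: 0-p->0 0-q->0 0-p->3 1-q->1 3-q->3 4-q->4 4-p->6 4-p->7 6-q->6 7-q->7
1. fire R0 via {0↦0, 1↦3}  →  V:7 E:7  edges: 0-p->0 1-q->1 4-q->4 4-p->6 4-p->7 6-q->6 7-q->7
2. fire R0 via {0↦4, 1↦6}  →  V:6 E:4  edges: 0-p->0 1-q->1 4-p->7 7-q->7
final graph: no rule applies after step 2
NF nodes: {0:A, 1:D, 2:C, 4:A, 5:D, 7:D}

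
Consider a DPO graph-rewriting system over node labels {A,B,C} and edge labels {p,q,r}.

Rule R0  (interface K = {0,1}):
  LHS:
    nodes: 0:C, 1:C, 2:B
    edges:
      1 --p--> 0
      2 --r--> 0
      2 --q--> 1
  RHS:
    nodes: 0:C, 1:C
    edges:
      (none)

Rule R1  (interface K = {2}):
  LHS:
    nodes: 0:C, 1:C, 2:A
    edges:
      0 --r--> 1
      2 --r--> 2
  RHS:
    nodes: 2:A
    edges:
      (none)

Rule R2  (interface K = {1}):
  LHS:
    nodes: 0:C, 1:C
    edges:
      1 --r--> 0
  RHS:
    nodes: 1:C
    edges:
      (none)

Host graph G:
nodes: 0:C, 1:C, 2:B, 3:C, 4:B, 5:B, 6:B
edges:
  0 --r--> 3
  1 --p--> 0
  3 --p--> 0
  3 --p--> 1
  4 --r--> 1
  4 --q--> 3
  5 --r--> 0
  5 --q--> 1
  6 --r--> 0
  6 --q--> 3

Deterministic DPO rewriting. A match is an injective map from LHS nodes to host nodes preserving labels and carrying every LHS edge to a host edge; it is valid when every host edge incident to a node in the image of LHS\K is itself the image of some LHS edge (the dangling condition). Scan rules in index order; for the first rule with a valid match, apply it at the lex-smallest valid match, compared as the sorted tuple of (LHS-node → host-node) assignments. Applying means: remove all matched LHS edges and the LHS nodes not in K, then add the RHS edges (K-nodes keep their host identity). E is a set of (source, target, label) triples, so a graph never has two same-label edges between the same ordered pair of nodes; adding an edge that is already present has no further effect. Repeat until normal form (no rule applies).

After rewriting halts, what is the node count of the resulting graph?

Answer: 3

Steps:
initial: |V|=7 |E|=10  E = 0-r->3 1-p->0 3-p->0 3-p->1 4-r->1 4-q->3 5-r->0 5-q->1 6-r->0 6-q->3
step 1: apply R0 at {0↦0, 1↦1, 2↦5}  → |V|=6 |E|=7  E = 0-r->3 3-p->0 3-p->1 4-r->1 4-q->3 6-r->0 6-q->3
step 2: apply R0 at {0↦0, 1↦3, 2↦6}  → |V|=5 |E|=4  E = 0-r->3 3-p->1 4-r->1 4-q->3
step 3: apply R0 at {0↦1, 1↦3, 2↦4}  → |V|=4 |E|=1  E = 0-r->3
step 4: apply R2 at {0↦3, 1↦0}  → |V|=3 |E|=0  E = ∅
halt: no rule applies after step 4
NF nodes: {0:C, 1:C, 2:B}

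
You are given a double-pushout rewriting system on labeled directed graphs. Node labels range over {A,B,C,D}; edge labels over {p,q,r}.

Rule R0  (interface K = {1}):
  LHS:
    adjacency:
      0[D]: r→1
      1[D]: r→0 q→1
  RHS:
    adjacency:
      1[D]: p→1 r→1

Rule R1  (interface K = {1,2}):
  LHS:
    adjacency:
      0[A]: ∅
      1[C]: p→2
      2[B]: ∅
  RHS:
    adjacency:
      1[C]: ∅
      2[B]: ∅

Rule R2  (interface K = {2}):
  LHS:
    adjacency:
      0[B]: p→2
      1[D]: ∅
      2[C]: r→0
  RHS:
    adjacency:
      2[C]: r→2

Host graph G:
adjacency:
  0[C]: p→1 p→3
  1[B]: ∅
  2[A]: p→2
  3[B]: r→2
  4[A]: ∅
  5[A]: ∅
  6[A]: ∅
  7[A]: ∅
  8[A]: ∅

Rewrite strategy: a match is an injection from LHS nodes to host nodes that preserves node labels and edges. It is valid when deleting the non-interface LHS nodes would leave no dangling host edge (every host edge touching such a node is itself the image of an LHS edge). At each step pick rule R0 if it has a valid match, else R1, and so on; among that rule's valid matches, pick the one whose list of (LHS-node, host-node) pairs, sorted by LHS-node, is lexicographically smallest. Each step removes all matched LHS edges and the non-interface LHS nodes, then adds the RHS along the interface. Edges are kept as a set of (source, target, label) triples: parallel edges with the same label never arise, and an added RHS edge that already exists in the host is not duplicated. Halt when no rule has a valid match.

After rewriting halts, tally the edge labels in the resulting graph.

start.  V:9 E:4  edges: 0-p->1 0-p->3 2-p->2 3-r->2
1. fire R1 via {0↦4, 1↦0, 2↦1}  →  V:8 E:3  edges: 0-p->3 2-p->2 3-r->2
2. fire R1 via {0↦5, 1↦0, 2↦3}  →  V:7 E:2  edges: 2-p->2 3-r->2
halt: no rule applies after step 2
NF edges: [(2, 2, 'p'), (3, 2, 'r')]

Answer: p:1 r:1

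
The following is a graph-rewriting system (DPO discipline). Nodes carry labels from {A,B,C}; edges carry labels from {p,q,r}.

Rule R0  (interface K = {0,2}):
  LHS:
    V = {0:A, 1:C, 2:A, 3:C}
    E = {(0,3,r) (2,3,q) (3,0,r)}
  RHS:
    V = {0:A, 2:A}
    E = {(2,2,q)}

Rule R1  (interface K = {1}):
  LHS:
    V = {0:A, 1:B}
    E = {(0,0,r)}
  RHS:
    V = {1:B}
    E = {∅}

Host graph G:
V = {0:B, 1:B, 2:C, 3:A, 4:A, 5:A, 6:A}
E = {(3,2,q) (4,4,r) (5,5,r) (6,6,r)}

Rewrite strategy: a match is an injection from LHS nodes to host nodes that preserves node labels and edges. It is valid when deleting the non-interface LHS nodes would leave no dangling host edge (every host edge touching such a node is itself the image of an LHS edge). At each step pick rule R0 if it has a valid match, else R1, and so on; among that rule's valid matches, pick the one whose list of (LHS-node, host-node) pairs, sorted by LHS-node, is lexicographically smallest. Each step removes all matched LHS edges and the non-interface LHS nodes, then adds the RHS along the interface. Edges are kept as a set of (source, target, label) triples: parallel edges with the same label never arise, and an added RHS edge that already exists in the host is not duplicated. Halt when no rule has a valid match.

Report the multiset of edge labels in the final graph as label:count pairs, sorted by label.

start.  V:7 E:4  edges: 3-q->2 4-r->4 5-r->5 6-r->6
1. fire R1 via {0↦4, 1↦0}  →  V:6 E:3  edges: 3-q->2 5-r->5 6-r->6
2. fire R1 via {0↦5, 1↦0}  →  V:5 E:2  edges: 3-q->2 6-r->6
3. fire R1 via {0↦6, 1↦0}  →  V:4 E:1  edges: 3-q->2
normal form: no rule applies after step 3
NF edges: [(3, 2, 'q')]

Answer: q:1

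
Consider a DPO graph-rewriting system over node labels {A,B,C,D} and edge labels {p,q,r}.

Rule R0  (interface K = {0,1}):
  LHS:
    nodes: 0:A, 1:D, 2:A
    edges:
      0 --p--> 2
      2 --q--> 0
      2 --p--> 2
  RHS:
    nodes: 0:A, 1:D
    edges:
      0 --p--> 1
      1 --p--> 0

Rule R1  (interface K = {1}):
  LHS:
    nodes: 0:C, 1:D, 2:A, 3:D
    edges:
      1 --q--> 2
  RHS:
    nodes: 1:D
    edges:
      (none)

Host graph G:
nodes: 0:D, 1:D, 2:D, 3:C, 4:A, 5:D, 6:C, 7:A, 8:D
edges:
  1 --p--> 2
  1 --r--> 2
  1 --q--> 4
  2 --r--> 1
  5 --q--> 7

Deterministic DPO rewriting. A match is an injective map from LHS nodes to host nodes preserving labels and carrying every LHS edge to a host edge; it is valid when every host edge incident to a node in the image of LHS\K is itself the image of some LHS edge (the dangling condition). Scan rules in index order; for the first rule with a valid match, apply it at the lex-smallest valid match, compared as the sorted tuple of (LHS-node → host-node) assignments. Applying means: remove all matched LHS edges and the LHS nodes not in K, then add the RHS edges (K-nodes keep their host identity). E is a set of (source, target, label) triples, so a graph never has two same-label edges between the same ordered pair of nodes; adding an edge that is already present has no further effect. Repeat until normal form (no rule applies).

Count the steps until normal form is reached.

initial: |V|=9 |E|=5  E = 1-p->2 1-r->2 1-q->4 2-r->1 5-q->7
step 1: apply R1 at {0↦3, 1↦1, 2↦4, 3↦0}  → |V|=6 |E|=4  E = 1-p->2 1-r->2 2-r->1 5-q->7
step 2: apply R1 at {0↦6, 1↦5, 2↦7, 3↦8}  → |V|=3 |E|=3  E = 1-p->2 1-r->2 2-r->1
normal form: no rule applies after step 2

Answer: 2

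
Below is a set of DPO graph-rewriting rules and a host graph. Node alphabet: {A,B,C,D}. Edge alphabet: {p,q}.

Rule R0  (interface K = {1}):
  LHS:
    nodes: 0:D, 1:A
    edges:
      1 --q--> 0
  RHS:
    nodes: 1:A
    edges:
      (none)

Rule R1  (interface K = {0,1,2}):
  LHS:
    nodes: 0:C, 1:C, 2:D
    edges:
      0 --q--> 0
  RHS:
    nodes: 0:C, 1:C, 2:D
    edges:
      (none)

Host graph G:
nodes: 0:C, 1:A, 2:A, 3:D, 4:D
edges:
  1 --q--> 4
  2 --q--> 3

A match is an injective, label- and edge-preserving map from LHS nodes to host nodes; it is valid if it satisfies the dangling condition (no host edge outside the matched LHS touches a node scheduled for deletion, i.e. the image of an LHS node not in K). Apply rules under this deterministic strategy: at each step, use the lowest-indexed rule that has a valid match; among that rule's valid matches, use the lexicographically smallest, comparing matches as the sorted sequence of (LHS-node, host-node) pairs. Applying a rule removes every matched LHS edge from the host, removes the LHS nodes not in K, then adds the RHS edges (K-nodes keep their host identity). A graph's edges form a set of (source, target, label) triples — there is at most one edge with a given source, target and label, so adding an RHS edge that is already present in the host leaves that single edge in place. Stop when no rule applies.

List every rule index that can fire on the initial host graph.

R0: 2 valid matches — {0↦3, 1↦2}, {0↦4, 1↦1}
R1: no valid match — LHS pattern not found

Answer: [R0]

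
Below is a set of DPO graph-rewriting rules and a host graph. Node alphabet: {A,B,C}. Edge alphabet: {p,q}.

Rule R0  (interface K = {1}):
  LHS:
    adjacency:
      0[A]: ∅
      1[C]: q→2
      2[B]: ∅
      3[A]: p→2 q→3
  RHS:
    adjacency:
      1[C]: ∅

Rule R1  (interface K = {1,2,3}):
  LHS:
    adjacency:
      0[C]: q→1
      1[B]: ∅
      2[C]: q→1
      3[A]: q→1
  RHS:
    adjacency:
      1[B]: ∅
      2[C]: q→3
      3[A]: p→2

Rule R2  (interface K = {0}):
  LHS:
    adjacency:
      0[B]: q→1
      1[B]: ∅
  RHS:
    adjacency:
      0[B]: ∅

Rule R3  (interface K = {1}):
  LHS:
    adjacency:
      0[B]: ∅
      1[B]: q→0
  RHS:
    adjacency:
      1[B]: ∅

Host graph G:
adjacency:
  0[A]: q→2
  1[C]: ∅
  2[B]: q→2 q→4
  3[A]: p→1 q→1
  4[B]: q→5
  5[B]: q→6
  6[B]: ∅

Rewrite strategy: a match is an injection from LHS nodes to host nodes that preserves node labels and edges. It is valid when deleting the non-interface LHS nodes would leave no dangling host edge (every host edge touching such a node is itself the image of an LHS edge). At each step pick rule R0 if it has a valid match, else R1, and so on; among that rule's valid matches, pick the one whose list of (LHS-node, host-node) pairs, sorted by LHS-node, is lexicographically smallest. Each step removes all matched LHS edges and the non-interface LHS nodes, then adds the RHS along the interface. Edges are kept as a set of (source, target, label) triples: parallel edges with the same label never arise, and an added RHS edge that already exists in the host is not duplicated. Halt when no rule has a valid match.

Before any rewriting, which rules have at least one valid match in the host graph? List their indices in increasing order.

Answer: [R2,R3]

Steps:
R0: no valid match — LHS pattern not found
R1: no valid match — LHS pattern not found
R2: 1 valid match — {0↦5, 1↦6}
R3: 1 valid match — {0↦6, 1↦5}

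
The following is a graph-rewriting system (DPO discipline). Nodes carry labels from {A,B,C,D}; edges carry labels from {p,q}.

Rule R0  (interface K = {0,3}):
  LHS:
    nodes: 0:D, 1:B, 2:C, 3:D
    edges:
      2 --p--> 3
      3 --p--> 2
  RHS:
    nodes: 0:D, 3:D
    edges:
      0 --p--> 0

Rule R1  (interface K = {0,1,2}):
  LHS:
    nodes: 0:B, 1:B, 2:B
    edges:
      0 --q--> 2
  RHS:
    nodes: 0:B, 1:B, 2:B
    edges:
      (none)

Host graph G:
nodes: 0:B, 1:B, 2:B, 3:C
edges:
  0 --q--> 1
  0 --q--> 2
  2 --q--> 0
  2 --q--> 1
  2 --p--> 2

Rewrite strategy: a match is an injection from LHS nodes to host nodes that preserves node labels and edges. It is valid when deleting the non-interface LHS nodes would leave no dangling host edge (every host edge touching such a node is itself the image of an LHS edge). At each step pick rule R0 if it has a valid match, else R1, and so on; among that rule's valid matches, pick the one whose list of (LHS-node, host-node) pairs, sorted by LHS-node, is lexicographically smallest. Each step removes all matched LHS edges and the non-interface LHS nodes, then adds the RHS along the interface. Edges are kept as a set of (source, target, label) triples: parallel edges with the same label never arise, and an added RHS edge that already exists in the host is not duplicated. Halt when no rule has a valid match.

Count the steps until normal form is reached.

Answer: 4

Derivation:
initial: |V|=4 |E|=5  E = 0-q->1 0-q->2 2-q->0 2-q->1 2-p->2
step 1: apply R1 at {0↦0, 1↦1, 2↦2}  → |V|=4 |E|=4  E = 0-q->1 2-q->0 2-q->1 2-p->2
step 2: apply R1 at {0↦0, 1↦2, 2↦1}  → |V|=4 |E|=3  E = 2-q->0 2-q->1 2-p->2
step 3: apply R1 at {0↦2, 1↦0, 2↦1}  → |V|=4 |E|=2  E = 2-q->0 2-p->2
step 4: apply R1 at {0↦2, 1↦1, 2↦0}  → |V|=4 |E|=1  E = 2-p->2
halt: no rule applies after step 4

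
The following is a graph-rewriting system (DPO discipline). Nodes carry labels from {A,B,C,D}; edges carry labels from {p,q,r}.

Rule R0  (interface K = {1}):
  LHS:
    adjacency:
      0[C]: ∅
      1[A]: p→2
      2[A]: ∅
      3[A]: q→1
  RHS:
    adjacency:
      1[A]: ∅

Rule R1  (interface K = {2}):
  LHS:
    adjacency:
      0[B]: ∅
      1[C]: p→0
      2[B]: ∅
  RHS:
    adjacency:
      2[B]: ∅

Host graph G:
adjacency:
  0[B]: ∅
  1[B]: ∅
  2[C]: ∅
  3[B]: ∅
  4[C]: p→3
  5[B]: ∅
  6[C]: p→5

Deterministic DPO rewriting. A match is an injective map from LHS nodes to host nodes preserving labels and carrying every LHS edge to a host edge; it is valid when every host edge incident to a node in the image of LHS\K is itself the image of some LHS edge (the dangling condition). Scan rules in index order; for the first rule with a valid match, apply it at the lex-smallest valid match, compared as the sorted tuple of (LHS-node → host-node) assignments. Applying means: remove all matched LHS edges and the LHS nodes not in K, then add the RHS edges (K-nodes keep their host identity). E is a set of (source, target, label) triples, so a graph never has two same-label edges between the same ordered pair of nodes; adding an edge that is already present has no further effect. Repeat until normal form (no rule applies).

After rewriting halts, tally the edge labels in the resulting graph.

Answer: (no edges)

Derivation:
initial: |V|=7 |E|=2  E = 4-p->3 6-p->5
step 1: apply R1 at {0↦3, 1↦4, 2↦0}  → |V|=5 |E|=1  E = 6-p->5
step 2: apply R1 at {0↦5, 1↦6, 2↦0}  → |V|=3 |E|=0  E = ∅
normal form: no rule applies after step 2
NF edges: []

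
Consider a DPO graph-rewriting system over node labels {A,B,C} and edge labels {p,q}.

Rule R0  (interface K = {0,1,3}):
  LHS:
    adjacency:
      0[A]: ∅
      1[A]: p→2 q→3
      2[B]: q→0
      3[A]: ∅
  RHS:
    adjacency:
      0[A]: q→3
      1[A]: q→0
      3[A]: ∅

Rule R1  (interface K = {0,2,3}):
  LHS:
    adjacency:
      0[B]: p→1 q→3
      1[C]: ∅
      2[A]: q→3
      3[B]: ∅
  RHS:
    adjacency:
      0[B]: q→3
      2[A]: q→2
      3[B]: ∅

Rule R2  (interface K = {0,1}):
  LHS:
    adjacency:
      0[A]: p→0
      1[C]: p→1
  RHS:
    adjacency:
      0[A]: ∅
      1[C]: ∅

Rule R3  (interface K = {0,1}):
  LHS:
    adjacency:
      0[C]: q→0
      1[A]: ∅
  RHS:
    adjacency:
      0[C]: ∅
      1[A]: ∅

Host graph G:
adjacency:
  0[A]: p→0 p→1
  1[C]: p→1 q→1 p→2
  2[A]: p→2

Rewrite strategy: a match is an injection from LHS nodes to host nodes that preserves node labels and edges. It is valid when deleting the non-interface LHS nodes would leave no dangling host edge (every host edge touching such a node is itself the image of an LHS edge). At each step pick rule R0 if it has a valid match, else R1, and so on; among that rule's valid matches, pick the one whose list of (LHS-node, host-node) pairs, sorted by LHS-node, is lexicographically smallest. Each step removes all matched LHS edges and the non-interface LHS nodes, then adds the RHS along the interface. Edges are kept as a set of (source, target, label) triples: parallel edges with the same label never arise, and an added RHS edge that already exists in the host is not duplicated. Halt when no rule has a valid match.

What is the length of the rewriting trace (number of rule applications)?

initial: |V|=3 |E|=6  E = 0-p->0 0-p->1 1-p->1 1-q->1 1-p->2 2-p->2
step 1: apply R2 at {0↦0, 1↦1}  → |V|=3 |E|=4  E = 0-p->1 1-q->1 1-p->2 2-p->2
step 2: apply R3 at {0↦1, 1↦0}  → |V|=3 |E|=3  E = 0-p->1 1-p->2 2-p->2
final graph: no rule applies after step 2

Answer: 2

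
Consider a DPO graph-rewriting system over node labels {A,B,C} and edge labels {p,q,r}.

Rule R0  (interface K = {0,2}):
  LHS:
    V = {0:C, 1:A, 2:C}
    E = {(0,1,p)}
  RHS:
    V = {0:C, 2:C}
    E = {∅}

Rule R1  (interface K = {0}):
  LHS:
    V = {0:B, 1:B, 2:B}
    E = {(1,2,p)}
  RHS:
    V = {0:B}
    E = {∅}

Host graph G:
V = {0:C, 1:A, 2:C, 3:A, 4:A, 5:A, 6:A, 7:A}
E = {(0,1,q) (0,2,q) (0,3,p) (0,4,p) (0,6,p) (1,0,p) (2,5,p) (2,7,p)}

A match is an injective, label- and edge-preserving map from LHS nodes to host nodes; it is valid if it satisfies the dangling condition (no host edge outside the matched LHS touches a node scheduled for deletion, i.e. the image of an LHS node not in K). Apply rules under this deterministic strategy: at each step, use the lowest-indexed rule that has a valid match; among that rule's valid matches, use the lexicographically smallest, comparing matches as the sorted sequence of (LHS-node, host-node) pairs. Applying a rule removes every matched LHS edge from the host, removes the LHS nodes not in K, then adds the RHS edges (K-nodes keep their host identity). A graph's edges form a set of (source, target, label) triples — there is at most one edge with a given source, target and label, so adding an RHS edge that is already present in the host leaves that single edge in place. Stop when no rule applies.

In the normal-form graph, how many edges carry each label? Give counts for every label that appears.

Answer: p:1 q:2

Steps:
start.  V:8 E:8  edges: 0-q->1 0-q->2 0-p->3 0-p->4 0-p->6 1-p->0 2-p->5 2-p->7
1. fire R0 via {0↦0, 1↦3, 2↦2}  →  V:7 E:7  edges: 0-q->1 0-q->2 0-p->4 0-p->6 1-p->0 2-p->5 2-p->7
2. fire R0 via {0↦0, 1↦4, 2↦2}  →  V:6 E:6  edges: 0-q->1 0-q->2 0-p->6 1-p->0 2-p->5 2-p->7
3. fire R0 via {0↦0, 1↦6, 2↦2}  →  V:5 E:5  edges: 0-q->1 0-q->2 1-p->0 2-p->5 2-p->7
4. fire R0 via {0↦2, 1↦5, 2↦0}  →  V:4 E:4  edges: 0-q->1 0-q->2 1-p->0 2-p->7
5. fire R0 via {0↦2, 1↦7, 2↦0}  →  V:3 E:3  edges: 0-q->1 0-q->2 1-p->0
normal form: no rule applies after step 5
NF edges: [(0, 1, 'q'), (0, 2, 'q'), (1, 0, 'p')]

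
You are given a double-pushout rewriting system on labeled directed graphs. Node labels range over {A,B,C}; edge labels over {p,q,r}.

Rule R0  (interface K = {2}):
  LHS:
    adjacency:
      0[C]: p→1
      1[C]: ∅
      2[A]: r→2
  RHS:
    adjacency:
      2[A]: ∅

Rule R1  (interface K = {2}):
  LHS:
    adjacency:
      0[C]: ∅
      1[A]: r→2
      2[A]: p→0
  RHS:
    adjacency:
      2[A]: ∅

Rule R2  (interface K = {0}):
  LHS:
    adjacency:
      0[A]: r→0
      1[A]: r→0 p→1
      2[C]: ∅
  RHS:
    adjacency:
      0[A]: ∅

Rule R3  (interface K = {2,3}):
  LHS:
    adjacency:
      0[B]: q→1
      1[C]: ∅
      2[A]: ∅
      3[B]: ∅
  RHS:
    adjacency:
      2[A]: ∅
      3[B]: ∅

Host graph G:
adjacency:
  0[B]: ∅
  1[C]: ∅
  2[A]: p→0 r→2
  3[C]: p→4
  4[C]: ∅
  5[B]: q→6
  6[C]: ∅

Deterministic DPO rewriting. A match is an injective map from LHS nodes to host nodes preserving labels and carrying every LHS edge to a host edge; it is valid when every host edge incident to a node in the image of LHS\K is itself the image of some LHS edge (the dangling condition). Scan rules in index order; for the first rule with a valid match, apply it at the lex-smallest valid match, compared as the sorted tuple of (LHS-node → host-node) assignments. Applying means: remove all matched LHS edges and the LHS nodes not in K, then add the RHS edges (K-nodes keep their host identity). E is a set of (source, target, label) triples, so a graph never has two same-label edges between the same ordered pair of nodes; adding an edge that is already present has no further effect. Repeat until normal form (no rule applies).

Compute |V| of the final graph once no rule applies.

start.  V:7 E:4  edges: 2-p->0 2-r->2 3-p->4 5-q->6
1. fire R0 via {0↦3, 1↦4, 2↦2}  →  V:5 E:2  edges: 2-p->0 5-q->6
2. fire R3 via {0↦5, 1↦6, 2↦2, 3↦0}  →  V:3 E:1  edges: 2-p->0
halt: no rule applies after step 2
NF nodes: {0:B, 1:C, 2:A}

Answer: 3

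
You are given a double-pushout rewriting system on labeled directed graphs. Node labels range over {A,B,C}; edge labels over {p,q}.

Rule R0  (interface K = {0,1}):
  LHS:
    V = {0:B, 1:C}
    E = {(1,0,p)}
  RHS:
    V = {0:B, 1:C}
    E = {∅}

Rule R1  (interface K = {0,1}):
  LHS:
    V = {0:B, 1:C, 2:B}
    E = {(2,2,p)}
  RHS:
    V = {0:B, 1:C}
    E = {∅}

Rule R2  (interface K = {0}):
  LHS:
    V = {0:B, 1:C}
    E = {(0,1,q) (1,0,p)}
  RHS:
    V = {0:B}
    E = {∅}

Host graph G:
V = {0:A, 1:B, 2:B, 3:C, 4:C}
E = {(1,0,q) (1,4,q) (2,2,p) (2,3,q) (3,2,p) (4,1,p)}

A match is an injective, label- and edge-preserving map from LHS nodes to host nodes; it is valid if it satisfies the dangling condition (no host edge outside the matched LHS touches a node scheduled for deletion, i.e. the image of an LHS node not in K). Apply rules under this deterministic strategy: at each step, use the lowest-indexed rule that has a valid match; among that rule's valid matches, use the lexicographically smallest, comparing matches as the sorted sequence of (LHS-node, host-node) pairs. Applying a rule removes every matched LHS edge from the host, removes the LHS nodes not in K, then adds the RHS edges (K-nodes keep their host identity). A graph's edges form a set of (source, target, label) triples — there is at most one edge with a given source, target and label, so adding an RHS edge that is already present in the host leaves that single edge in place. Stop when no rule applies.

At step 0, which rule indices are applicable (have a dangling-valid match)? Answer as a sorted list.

R0: 2 valid matches — {0↦1, 1↦4}, {0↦2, 1↦3}
R1: no valid match — 2 raw matches, all fail dangling condition
R2: 2 valid matches — {0↦1, 1↦4}, {0↦2, 1↦3}

Answer: [R0,R2]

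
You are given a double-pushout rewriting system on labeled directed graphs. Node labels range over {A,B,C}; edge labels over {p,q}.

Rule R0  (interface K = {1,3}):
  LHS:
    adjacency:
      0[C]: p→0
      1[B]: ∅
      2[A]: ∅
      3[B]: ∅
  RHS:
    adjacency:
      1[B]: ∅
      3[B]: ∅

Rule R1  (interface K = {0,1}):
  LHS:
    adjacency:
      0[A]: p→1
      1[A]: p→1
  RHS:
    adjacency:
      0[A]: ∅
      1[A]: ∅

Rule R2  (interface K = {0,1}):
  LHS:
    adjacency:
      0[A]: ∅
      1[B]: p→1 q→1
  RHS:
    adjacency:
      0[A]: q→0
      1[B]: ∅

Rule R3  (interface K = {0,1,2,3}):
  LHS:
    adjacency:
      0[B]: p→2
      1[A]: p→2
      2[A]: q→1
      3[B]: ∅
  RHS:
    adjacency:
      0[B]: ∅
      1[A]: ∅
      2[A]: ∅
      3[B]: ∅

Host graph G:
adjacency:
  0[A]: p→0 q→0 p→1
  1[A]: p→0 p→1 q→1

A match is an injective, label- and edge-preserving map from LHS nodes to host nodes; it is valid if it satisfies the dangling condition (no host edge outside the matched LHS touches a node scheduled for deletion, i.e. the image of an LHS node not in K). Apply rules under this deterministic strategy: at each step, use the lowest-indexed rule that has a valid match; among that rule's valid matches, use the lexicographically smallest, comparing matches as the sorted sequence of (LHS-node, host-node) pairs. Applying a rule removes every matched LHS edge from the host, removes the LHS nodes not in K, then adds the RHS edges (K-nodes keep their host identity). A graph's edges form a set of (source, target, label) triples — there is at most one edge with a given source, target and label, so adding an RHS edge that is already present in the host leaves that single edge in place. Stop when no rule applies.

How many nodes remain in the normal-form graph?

Answer: 2

Rewrite trace:
start.  V:2 E:6  edges: 0-p->0 0-q->0 0-p->1 1-p->0 1-p->1 1-q->1
1. fire R1 via {0↦0, 1↦1}  →  V:2 E:4  edges: 0-p->0 0-q->0 1-p->0 1-q->1
2. fire R1 via {0↦1, 1↦0}  →  V:2 E:2  edges: 0-q->0 1-q->1
normal form: no rule applies after step 2
NF nodes: {0:A, 1:A}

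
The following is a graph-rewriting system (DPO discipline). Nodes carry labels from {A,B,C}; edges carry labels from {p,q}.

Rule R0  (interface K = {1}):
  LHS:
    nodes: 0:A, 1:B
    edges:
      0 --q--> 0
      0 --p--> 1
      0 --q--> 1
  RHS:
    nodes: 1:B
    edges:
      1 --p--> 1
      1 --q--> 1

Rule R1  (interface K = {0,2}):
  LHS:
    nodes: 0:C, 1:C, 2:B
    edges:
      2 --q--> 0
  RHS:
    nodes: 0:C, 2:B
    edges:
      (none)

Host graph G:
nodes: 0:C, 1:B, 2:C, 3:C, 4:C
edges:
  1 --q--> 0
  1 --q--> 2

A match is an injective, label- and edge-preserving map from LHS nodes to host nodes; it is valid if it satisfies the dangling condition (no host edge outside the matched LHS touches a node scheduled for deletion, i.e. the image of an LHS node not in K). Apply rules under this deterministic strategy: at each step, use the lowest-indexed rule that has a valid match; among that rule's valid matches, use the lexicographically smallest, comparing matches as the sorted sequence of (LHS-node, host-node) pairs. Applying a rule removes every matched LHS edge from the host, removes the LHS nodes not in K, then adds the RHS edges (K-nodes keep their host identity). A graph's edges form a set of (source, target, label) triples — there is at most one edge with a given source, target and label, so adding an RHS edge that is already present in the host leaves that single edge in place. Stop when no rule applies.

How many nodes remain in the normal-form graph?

Answer: 3

Steps:
start.  V:5 E:2  edges: 1-q->0 1-q->2
1. fire R1 via {0↦0, 1↦3, 2↦1}  →  V:4 E:1  edges: 1-q->2
2. fire R1 via {0↦2, 1↦0, 2↦1}  →  V:3 E:0  edges: ∅
halt: no rule applies after step 2
NF nodes: {1:B, 2:C, 4:C}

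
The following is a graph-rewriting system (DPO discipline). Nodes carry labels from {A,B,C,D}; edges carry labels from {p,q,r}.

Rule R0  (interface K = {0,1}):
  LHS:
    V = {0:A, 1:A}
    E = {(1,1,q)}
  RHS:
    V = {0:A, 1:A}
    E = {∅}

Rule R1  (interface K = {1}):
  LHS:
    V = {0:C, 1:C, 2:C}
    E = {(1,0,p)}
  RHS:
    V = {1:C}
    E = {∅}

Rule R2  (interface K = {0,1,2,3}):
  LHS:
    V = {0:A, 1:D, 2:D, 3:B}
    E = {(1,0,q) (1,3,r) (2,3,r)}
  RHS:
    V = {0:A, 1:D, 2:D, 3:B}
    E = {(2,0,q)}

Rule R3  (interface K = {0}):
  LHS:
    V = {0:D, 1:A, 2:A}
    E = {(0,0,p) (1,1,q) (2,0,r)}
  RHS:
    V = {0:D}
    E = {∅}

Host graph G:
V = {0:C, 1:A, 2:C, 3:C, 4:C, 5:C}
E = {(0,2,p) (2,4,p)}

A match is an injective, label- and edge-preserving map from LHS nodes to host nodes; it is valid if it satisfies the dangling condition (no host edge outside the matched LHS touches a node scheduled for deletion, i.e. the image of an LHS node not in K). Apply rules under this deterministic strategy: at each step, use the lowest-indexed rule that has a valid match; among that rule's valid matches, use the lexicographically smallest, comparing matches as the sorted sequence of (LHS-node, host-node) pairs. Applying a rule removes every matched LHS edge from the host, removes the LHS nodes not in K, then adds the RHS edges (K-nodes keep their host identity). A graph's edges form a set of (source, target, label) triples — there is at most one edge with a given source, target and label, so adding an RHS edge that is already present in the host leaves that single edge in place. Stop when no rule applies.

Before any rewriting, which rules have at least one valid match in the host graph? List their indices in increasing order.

Answer: [R1]

Derivation:
R0: no valid match — LHS pattern not found
R1: 2 valid matches — {0↦4, 1↦2, 2↦3}, {0↦4, 1↦2, 2↦5}
R2: no valid match — LHS pattern not found
R3: no valid match — LHS pattern not found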